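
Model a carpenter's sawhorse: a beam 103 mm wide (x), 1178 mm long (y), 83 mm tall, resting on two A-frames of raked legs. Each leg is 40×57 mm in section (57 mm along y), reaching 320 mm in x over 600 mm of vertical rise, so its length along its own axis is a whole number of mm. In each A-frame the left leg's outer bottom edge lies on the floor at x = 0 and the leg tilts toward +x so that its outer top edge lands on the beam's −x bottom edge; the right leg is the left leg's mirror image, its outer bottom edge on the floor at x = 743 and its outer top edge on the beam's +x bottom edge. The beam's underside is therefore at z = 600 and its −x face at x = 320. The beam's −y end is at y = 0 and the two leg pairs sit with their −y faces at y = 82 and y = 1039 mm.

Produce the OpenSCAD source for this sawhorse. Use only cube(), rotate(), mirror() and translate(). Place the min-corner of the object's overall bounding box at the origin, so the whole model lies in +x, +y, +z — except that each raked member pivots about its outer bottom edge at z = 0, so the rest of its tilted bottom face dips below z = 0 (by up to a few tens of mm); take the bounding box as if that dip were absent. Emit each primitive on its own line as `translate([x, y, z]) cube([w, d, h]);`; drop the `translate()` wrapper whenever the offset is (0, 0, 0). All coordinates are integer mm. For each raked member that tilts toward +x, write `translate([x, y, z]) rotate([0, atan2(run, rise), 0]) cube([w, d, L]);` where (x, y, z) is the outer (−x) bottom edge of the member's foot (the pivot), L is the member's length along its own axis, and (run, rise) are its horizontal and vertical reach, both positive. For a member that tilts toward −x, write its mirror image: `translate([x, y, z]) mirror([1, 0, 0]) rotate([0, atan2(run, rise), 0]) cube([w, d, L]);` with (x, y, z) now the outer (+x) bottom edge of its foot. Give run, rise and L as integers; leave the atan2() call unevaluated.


translate([320, 0, 600]) cube([103, 1178, 83]);
translate([0, 82, 0]) rotate([0, atan2(320, 600), 0]) cube([40, 57, 680]);
translate([743, 82, 0]) mirror([1, 0, 0]) rotate([0, atan2(320, 600), 0]) cube([40, 57, 680]);
translate([0, 1039, 0]) rotate([0, atan2(320, 600), 0]) cube([40, 57, 680]);
translate([743, 1039, 0]) mirror([1, 0, 0]) rotate([0, atan2(320, 600), 0]) cube([40, 57, 680]);


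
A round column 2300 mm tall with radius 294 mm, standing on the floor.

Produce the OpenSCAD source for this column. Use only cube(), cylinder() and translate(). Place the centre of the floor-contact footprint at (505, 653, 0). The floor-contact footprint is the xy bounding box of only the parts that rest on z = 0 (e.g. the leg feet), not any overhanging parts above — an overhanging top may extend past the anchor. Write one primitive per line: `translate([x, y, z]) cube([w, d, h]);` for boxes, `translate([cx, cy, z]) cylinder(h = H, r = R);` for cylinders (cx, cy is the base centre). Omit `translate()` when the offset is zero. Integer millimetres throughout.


translate([505, 653, 0]) cylinder(h = 2300, r = 294);


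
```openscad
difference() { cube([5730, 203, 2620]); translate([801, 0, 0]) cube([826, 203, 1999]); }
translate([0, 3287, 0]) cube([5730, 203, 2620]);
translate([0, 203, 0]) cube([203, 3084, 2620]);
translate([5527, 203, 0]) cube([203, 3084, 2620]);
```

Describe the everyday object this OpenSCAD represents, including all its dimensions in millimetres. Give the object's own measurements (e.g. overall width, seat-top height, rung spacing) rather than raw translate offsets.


A single room: four walls, each 2620 mm tall and 203 mm thick, enclosing an outside footprint 5730×3490 mm (x × y), no floor or roof. The front and back walls (−y and +y sides) run the full x-width; the side walls fit between their inner faces. A door opening 826 mm wide and 1999 mm tall is cut through the front wall from the floor up, its −x edge 801 mm from the wall's −x end.


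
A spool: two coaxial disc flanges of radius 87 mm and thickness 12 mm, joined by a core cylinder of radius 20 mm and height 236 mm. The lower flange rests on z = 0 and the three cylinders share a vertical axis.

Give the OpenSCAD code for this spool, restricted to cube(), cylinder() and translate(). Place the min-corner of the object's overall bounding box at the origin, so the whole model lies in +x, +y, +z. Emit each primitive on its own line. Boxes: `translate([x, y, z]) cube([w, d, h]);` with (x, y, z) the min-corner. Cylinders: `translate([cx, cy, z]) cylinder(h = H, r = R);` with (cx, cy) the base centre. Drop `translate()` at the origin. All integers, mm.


translate([87, 87, 0]) cylinder(h = 12, r = 87);
translate([87, 87, 12]) cylinder(h = 236, r = 20);
translate([87, 87, 248]) cylinder(h = 12, r = 87);


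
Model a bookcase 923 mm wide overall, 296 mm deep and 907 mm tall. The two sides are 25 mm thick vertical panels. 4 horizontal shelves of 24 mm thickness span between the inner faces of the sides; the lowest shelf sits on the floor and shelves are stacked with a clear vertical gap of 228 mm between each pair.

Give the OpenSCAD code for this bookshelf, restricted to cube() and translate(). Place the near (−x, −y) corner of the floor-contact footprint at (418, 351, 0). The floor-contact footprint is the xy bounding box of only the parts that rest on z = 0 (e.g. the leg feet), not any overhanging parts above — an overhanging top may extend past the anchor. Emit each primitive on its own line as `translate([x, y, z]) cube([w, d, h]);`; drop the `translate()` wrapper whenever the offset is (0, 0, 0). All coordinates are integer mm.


translate([418, 351, 0]) cube([25, 296, 907]);
translate([1316, 351, 0]) cube([25, 296, 907]);
translate([443, 351, 0]) cube([873, 296, 24]);
translate([443, 351, 252]) cube([873, 296, 24]);
translate([443, 351, 504]) cube([873, 296, 24]);
translate([443, 351, 756]) cube([873, 296, 24]);


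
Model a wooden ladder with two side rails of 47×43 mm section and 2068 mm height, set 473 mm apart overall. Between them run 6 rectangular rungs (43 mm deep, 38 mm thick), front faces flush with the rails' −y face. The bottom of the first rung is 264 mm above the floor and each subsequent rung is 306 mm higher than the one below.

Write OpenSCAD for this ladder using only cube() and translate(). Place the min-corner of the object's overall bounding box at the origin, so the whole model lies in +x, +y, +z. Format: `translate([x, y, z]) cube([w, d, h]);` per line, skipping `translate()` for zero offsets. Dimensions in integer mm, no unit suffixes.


cube([47, 43, 2068]);
translate([426, 0, 0]) cube([47, 43, 2068]);
translate([47, 0, 264]) cube([379, 43, 38]);
translate([47, 0, 570]) cube([379, 43, 38]);
translate([47, 0, 876]) cube([379, 43, 38]);
translate([47, 0, 1182]) cube([379, 43, 38]);
translate([47, 0, 1488]) cube([379, 43, 38]);
translate([47, 0, 1794]) cube([379, 43, 38]);


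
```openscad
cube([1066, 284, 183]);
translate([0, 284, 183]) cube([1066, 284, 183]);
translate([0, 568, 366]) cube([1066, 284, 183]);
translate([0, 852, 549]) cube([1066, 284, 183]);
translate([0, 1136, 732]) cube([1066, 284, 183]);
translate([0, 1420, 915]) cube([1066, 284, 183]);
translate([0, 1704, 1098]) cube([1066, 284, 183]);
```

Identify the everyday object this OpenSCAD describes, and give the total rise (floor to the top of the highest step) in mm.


A staircase. The total rise is 1281 mm.

7 identical blocks, each offset up and back from the previous — a staircase. Each step is 183 mm tall and there are 7 of them, so the total rise is 7 × 183 = 1281 mm.


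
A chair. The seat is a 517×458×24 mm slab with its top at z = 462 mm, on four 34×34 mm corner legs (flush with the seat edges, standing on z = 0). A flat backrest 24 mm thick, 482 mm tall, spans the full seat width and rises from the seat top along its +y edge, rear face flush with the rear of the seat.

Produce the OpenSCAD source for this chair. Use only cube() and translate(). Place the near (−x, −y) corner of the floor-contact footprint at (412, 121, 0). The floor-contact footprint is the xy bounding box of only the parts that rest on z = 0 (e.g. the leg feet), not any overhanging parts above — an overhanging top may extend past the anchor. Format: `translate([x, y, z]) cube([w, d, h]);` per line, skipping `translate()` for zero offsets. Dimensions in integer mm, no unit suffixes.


// leg_h = 462 - 24 = 438
translate([412, 121, 438]) cube([517, 458, 24]);
translate([412, 121, 0]) cube([34, 34, 438]);
translate([895, 121, 0]) cube([34, 34, 438]);
translate([412, 545, 0]) cube([34, 34, 438]);
translate([895, 545, 0]) cube([34, 34, 438]);
translate([412, 555, 462]) cube([517, 24, 482]);


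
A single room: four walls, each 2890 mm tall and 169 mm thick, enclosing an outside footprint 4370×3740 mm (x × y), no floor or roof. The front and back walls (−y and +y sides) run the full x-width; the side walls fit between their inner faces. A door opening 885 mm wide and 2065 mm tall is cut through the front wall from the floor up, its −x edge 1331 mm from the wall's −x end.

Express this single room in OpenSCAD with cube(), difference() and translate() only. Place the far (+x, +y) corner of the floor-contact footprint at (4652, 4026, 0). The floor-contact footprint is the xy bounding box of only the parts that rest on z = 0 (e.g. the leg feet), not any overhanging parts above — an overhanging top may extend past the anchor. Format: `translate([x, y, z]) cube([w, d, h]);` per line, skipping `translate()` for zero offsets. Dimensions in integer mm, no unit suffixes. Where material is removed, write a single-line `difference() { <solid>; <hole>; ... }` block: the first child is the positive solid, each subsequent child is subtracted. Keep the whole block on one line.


difference() { translate([282, 286, 0]) cube([4370, 169, 2890]); translate([1613, 286, 0]) cube([885, 169, 2065]); }
translate([282, 3857, 0]) cube([4370, 169, 2890]);
translate([282, 455, 0]) cube([169, 3402, 2890]);
translate([4483, 455, 0]) cube([169, 3402, 2890]);


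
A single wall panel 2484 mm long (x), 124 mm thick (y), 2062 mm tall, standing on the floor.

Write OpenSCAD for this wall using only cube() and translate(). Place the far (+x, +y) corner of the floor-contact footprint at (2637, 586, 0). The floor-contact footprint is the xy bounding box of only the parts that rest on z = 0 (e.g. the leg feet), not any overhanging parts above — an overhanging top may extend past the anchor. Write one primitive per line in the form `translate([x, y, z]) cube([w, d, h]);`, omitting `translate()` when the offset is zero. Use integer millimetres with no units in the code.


translate([153, 462, 0]) cube([2484, 124, 2062]);


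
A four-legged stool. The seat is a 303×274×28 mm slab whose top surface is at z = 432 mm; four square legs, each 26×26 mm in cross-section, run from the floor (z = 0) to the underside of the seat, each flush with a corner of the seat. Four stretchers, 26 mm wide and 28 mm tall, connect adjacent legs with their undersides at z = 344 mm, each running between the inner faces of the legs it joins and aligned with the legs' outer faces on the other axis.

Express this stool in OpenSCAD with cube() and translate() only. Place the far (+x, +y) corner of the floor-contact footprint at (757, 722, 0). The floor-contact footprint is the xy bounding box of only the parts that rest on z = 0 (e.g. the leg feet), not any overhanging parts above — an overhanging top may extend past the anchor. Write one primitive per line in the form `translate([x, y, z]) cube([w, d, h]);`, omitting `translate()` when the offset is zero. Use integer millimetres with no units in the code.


translate([454, 448, 404]) cube([303, 274, 28]);
translate([454, 448, 0]) cube([26, 26, 404]);
translate([731, 448, 0]) cube([26, 26, 404]);
translate([454, 696, 0]) cube([26, 26, 404]);
translate([731, 696, 0]) cube([26, 26, 404]);
translate([480, 448, 344]) cube([251, 26, 28]);
translate([480, 696, 344]) cube([251, 26, 28]);
translate([454, 474, 344]) cube([26, 222, 28]);
translate([731, 474, 344]) cube([26, 222, 28]);


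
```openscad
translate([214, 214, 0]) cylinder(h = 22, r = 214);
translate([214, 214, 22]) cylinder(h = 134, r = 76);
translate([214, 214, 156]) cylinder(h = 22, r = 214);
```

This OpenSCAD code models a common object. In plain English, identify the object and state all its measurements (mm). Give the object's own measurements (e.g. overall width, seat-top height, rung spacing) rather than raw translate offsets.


A spool: two coaxial disc flanges of radius 214 mm and thickness 22 mm, joined by a core cylinder of radius 76 mm and height 134 mm. The lower flange rests on z = 0 and the three cylinders share a vertical axis.


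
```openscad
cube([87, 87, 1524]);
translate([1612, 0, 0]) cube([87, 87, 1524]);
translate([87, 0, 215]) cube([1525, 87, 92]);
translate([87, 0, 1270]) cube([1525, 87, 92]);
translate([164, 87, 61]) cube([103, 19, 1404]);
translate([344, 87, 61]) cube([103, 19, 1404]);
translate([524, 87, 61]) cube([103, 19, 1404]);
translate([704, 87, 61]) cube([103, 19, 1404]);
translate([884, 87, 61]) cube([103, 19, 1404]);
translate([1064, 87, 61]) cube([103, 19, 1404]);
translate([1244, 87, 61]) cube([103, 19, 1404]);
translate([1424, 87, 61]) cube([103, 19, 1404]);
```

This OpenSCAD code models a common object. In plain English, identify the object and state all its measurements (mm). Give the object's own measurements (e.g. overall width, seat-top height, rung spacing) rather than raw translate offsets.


A fence section. Two 87×87 mm posts, 1524 mm tall, stand on the floor with a clear span of 1525 mm between their inner faces. Two horizontal rails of 87×92 mm section span the gap between the posts with their undersides at z = 215 mm and z = 1270 mm, flush with the posts' −y face. 8 pickets, each 103 mm wide, 19 mm thick and 1404 mm tall, are fixed to the +y face of the rails with their bottoms at z = 61 mm, spaced across the span with a 77 mm gap after the −x post and between neighbouring pickets, with 85 mm left before the +x post.


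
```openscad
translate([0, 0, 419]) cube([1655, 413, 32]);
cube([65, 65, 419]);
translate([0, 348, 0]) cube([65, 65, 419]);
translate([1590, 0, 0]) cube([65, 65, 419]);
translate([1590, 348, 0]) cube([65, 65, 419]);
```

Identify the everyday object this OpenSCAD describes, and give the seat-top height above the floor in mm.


A bench. The seat-top height is 451 mm.

A long slab on four corner posts — a bench. The slab sits at z = 419 with thickness 32, so the top is 419 + 32 = 451 mm.


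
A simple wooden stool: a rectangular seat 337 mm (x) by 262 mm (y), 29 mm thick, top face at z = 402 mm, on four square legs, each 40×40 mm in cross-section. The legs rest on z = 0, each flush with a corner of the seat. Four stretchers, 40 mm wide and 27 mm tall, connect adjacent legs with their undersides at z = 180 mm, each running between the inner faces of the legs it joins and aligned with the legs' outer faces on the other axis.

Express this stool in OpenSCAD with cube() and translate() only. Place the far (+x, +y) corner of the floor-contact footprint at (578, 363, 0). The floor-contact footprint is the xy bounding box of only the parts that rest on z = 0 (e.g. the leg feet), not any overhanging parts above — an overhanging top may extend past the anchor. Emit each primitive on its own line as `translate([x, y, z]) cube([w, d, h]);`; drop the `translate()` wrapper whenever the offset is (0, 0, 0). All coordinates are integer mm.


translate([241, 101, 373]) cube([337, 262, 29]);
translate([241, 101, 0]) cube([40, 40, 373]);
translate([538, 101, 0]) cube([40, 40, 373]);
translate([241, 323, 0]) cube([40, 40, 373]);
translate([538, 323, 0]) cube([40, 40, 373]);
translate([281, 101, 180]) cube([257, 40, 27]);
translate([281, 323, 180]) cube([257, 40, 27]);
translate([241, 141, 180]) cube([40, 182, 27]);
translate([538, 141, 180]) cube([40, 182, 27]);


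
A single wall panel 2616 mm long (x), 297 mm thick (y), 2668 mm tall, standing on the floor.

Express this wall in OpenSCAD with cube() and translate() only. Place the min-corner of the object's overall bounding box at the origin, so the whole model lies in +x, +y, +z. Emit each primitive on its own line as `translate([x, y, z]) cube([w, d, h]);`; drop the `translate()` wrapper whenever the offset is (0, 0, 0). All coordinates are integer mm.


cube([2616, 297, 2668]);


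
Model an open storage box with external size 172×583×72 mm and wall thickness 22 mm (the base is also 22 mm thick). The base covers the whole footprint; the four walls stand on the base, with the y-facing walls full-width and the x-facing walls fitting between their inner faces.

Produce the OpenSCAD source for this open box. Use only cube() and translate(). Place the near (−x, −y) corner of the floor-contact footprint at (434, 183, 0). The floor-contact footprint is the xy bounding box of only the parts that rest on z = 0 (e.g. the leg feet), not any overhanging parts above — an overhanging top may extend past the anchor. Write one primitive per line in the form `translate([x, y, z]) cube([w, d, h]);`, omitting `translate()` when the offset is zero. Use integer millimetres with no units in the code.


translate([434, 183, 0]) cube([172, 583, 22]);
translate([434, 183, 22]) cube([172, 22, 50]);
translate([434, 744, 22]) cube([172, 22, 50]);
translate([434, 205, 22]) cube([22, 539, 50]);
translate([584, 205, 22]) cube([22, 539, 50]);


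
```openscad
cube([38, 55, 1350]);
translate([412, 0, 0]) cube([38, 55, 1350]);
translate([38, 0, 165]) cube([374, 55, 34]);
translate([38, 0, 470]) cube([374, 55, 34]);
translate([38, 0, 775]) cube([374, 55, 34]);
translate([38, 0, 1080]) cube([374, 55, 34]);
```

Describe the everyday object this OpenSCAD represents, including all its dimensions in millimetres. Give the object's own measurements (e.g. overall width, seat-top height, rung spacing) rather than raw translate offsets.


A straight ladder. Two 38×55 mm vertical rails, 1350 mm tall, stand 450 mm apart (outside-to-outside) with their front faces coplanar on the −y side. 4 rungs, each 55 mm deep and 34 mm tall, span between the inner faces of the rails, front faces flush with the rails. The lowest rung's underside is at z = 165 mm and rungs are spaced 305 mm apart (underside to underside).


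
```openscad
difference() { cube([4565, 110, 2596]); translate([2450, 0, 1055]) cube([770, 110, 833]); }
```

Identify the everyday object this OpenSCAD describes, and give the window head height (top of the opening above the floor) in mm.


A wall with a window opening. The window head height is 1888 mm.

A wall with a rectangular opening subtracted — a window. Sill at z = 1055, opening 833 mm tall, so the head is at 1055 + 833 = 1888 mm.


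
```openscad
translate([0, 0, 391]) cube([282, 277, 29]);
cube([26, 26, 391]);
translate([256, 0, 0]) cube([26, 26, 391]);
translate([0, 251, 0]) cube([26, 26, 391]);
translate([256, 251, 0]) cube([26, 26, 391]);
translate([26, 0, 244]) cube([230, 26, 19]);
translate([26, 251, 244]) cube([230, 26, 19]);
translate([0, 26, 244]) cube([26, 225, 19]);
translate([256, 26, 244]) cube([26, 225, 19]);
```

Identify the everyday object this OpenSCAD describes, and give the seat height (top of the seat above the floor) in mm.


A stool. The seat height is 420 mm.

A 282×277×29 slab at z = 391 on four corner posts — a stool. The seat top is 391 + 29 = 420 mm.


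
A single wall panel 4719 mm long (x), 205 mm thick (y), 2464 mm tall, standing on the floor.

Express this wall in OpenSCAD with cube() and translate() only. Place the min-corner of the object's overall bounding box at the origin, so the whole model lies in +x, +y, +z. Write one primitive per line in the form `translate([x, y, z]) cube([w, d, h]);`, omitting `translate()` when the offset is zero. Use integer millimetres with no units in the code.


cube([4719, 205, 2464]);


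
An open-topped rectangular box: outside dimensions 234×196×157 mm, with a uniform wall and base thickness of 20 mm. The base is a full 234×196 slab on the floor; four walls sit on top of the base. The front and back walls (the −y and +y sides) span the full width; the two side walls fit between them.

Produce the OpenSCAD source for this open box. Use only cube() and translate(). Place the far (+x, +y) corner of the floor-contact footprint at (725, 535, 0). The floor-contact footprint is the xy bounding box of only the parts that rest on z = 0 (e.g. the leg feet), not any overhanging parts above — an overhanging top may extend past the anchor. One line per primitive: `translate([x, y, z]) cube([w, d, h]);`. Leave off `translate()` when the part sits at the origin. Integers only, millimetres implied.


translate([491, 339, 0]) cube([234, 196, 20]);
translate([491, 339, 20]) cube([234, 20, 137]);
translate([491, 515, 20]) cube([234, 20, 137]);
translate([491, 359, 20]) cube([20, 156, 137]);
translate([705, 359, 20]) cube([20, 156, 137]);


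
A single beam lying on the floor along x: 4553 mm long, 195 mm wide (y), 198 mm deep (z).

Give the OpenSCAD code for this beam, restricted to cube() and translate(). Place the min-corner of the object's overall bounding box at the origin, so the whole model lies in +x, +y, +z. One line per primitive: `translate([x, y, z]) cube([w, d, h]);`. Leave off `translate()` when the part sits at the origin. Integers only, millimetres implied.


cube([4553, 195, 198]);


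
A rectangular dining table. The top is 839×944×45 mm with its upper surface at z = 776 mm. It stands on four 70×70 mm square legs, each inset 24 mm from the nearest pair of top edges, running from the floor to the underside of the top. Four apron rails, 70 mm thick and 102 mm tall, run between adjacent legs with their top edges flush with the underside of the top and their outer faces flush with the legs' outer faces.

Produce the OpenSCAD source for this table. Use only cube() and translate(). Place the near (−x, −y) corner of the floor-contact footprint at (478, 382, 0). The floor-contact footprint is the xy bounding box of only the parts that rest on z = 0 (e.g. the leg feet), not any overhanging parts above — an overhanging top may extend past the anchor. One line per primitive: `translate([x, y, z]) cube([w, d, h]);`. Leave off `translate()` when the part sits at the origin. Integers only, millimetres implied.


// leg_h = 776 - 45 = 731
// apron z = 731 - 102 = 629
translate([454, 358, 731]) cube([839, 944, 45]);
translate([478, 382, 0]) cube([70, 70, 731]);
translate([1199, 382, 0]) cube([70, 70, 731]);
translate([478, 1208, 0]) cube([70, 70, 731]);
translate([1199, 1208, 0]) cube([70, 70, 731]);
translate([548, 382, 629]) cube([651, 70, 102]);
translate([548, 1208, 629]) cube([651, 70, 102]);
translate([478, 452, 629]) cube([70, 756, 102]);
translate([1199, 452, 629]) cube([70, 756, 102]);


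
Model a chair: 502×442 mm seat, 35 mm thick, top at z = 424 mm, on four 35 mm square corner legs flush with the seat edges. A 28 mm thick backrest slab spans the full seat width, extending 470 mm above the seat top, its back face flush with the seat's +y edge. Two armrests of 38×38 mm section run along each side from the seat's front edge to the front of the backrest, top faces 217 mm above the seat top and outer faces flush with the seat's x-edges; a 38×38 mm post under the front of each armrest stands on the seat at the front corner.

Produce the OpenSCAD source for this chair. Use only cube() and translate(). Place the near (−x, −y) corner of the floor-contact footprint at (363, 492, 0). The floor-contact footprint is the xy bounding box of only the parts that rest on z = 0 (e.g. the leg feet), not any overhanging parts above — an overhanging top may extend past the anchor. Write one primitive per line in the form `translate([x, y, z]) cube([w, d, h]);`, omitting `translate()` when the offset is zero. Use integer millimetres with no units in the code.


translate([363, 492, 389]) cube([502, 442, 35]);
translate([363, 492, 0]) cube([35, 35, 389]);
translate([830, 492, 0]) cube([35, 35, 389]);
translate([363, 899, 0]) cube([35, 35, 389]);
translate([830, 899, 0]) cube([35, 35, 389]);
translate([363, 906, 424]) cube([502, 28, 470]);
translate([363, 492, 603]) cube([38, 414, 38]);
translate([827, 492, 603]) cube([38, 414, 38]);
translate([363, 492, 424]) cube([38, 38, 179]);
translate([827, 492, 424]) cube([38, 38, 179]);


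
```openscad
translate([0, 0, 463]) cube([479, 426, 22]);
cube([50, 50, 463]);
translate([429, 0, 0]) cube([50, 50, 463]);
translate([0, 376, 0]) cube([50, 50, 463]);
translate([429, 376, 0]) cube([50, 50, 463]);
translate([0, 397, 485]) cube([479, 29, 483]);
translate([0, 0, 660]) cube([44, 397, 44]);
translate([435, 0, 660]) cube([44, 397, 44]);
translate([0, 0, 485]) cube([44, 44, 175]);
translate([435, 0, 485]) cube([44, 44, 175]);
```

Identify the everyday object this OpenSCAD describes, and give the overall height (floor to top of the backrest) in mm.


A chair. The overall height is 968 mm.

A slab on four corner posts with a tall panel at the back — a chair. The seat slab sits at z = 463 with thickness 22, and the 483 mm backrest starts at the seat top, so the overall height is 463 + 22 + 483 = 968 mm.


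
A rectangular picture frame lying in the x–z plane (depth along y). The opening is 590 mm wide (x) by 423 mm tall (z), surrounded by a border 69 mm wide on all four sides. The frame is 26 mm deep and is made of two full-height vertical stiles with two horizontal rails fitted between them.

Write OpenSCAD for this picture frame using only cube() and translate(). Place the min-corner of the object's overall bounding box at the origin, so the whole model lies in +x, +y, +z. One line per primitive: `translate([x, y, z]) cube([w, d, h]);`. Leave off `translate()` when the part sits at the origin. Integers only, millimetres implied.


cube([69, 26, 561]);
translate([659, 0, 0]) cube([69, 26, 561]);
translate([69, 0, 0]) cube([590, 26, 69]);
translate([69, 0, 492]) cube([590, 26, 69]);


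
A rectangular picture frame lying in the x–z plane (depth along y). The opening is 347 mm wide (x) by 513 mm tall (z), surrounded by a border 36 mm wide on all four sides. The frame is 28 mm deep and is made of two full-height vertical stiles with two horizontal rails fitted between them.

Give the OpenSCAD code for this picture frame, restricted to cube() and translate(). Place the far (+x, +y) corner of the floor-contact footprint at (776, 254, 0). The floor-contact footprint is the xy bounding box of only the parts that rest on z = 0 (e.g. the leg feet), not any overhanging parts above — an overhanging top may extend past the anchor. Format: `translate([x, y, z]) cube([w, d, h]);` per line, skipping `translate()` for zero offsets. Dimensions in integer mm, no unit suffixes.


translate([357, 226, 0]) cube([36, 28, 585]);
translate([740, 226, 0]) cube([36, 28, 585]);
translate([393, 226, 0]) cube([347, 28, 36]);
translate([393, 226, 549]) cube([347, 28, 36]);


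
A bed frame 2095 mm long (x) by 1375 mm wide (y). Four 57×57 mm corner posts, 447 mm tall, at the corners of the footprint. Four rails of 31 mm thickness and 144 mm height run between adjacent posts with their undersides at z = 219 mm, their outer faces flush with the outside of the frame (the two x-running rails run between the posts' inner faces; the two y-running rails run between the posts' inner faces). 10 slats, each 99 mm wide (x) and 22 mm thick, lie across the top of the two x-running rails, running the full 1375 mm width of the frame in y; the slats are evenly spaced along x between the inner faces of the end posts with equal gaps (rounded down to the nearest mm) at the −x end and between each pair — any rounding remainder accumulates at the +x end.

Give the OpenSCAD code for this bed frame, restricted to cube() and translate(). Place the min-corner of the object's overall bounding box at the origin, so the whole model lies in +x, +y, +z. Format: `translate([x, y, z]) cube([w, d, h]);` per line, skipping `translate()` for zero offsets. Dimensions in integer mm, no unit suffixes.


// slat z = rail_z + rail_h = 219 + 144 = 363
// slat gap = ⌊(1981 − 10·99) / 11⌋ = 90
cube([57, 57, 447]);
translate([0, 1318, 0]) cube([57, 57, 447]);
translate([2038, 0, 0]) cube([57, 57, 447]);
translate([2038, 1318, 0]) cube([57, 57, 447]);
translate([57, 0, 219]) cube([1981, 31, 144]);
translate([57, 1344, 219]) cube([1981, 31, 144]);
translate([0, 57, 219]) cube([31, 1261, 144]);
translate([2064, 57, 219]) cube([31, 1261, 144]);
translate([147, 0, 363]) cube([99, 1375, 22]);
translate([336, 0, 363]) cube([99, 1375, 22]);
translate([525, 0, 363]) cube([99, 1375, 22]);
translate([714, 0, 363]) cube([99, 1375, 22]);
translate([903, 0, 363]) cube([99, 1375, 22]);
translate([1092, 0, 363]) cube([99, 1375, 22]);
translate([1281, 0, 363]) cube([99, 1375, 22]);
translate([1470, 0, 363]) cube([99, 1375, 22]);
translate([1659, 0, 363]) cube([99, 1375, 22]);
translate([1848, 0, 363]) cube([99, 1375, 22]);


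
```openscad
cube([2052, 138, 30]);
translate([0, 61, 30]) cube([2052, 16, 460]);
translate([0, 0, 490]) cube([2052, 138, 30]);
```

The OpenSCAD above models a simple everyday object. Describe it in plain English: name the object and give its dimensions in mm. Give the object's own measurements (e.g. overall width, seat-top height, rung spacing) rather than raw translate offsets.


An I-beam lying along x, 2052 mm long. Overall section height 520 mm. Two flanges 138 mm wide (y) and 30 mm thick, one on the floor and one at the top; a web 16 mm thick runs between them, centred on the flange width.


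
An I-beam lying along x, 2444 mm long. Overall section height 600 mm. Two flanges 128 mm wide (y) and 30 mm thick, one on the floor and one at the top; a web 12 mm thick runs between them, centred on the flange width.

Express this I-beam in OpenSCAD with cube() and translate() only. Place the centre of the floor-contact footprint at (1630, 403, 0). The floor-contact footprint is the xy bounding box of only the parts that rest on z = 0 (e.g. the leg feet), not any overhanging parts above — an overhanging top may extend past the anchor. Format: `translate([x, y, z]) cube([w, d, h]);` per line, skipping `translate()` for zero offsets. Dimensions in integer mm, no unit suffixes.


translate([408, 339, 0]) cube([2444, 128, 30]);
translate([408, 397, 30]) cube([2444, 12, 540]);
translate([408, 339, 570]) cube([2444, 128, 30]);


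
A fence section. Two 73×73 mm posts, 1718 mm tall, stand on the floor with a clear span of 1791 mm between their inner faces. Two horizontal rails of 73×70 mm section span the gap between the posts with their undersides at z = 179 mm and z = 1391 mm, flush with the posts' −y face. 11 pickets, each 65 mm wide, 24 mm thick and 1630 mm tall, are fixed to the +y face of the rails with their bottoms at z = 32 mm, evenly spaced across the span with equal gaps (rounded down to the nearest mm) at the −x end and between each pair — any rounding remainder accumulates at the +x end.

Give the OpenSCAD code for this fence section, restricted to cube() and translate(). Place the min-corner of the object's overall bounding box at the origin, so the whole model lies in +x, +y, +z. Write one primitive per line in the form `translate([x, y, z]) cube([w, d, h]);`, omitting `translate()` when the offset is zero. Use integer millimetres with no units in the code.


cube([73, 73, 1718]);
translate([1864, 0, 0]) cube([73, 73, 1718]);
translate([73, 0, 179]) cube([1791, 73, 70]);
translate([73, 0, 1391]) cube([1791, 73, 70]);
translate([162, 73, 32]) cube([65, 24, 1630]);
translate([316, 73, 32]) cube([65, 24, 1630]);
translate([470, 73, 32]) cube([65, 24, 1630]);
translate([624, 73, 32]) cube([65, 24, 1630]);
translate([778, 73, 32]) cube([65, 24, 1630]);
translate([932, 73, 32]) cube([65, 24, 1630]);
translate([1086, 73, 32]) cube([65, 24, 1630]);
translate([1240, 73, 32]) cube([65, 24, 1630]);
translate([1394, 73, 32]) cube([65, 24, 1630]);
translate([1548, 73, 32]) cube([65, 24, 1630]);
translate([1702, 73, 32]) cube([65, 24, 1630]);


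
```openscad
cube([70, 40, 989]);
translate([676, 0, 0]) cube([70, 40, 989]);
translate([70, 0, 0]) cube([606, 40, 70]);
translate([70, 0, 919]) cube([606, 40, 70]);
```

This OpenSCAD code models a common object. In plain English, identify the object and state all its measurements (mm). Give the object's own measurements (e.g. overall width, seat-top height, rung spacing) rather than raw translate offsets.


A rectangular picture frame lying in the x–z plane (depth along y). The opening is 606 mm wide (x) by 849 mm tall (z), surrounded by a border 70 mm wide on all four sides. The frame is 40 mm deep and is made of two full-height vertical stiles with two horizontal rails fitted between them.


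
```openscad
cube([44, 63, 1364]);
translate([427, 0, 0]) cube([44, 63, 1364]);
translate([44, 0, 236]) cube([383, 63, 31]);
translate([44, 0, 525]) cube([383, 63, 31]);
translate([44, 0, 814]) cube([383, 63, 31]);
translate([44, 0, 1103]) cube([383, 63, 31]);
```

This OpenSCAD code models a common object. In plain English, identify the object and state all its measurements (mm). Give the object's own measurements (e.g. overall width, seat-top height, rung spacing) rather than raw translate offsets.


A straight ladder. Two 44×63 mm vertical rails, 1364 mm tall, stand 471 mm apart (outside-to-outside) with their front faces coplanar on the −y side. 4 rungs, each 63 mm deep and 31 mm tall, span between the inner faces of the rails, front faces flush with the rails. The lowest rung's underside is at z = 236 mm and rungs are spaced 289 mm apart (underside to underside).


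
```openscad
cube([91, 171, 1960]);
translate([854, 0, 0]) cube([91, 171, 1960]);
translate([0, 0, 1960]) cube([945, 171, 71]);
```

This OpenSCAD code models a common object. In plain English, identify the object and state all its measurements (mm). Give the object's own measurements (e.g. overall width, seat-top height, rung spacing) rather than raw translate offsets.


A door frame. The clear opening is 763 mm wide and 1960 mm high. Two 91 mm wide jambs, 171 mm deep, stand either side of the opening from the floor to the top of the opening. A 71 mm thick head sits across the top of both jambs, spanning the full outside width of the frame.


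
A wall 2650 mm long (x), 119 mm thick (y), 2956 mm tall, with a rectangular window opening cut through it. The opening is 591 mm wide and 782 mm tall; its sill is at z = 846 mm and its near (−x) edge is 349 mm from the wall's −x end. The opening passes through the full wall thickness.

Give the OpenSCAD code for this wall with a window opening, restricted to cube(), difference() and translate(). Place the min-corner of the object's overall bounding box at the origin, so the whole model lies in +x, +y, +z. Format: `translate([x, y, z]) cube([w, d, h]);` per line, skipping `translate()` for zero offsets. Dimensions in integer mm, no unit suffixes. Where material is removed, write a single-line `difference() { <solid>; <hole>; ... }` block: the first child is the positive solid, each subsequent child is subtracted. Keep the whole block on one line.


difference() { cube([2650, 119, 2956]); translate([349, 0, 846]) cube([591, 119, 782]); }


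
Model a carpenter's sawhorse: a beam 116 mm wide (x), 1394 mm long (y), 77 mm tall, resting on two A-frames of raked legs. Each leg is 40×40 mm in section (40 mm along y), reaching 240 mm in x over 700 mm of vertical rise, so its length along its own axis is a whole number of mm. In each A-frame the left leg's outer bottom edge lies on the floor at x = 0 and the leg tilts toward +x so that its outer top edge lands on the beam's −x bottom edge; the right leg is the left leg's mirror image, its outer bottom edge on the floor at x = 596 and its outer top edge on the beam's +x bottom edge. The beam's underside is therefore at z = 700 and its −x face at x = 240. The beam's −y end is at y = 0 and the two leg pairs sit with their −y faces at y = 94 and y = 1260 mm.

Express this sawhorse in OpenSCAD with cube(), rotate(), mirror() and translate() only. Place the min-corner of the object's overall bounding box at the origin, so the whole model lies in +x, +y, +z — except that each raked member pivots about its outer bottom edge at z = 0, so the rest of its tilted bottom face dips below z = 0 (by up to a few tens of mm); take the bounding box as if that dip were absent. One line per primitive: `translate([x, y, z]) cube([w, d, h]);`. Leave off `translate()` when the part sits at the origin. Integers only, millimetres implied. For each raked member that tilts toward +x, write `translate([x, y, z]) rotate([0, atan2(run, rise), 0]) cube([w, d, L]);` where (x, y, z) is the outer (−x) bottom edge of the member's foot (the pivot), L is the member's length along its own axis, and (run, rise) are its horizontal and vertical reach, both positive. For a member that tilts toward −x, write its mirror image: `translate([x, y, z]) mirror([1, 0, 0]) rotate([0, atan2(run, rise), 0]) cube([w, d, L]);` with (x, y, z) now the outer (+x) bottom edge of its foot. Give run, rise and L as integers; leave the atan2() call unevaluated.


translate([240, 0, 700]) cube([116, 1394, 77]);
translate([0, 94, 0]) rotate([0, atan2(240, 700), 0]) cube([40, 40, 740]);
translate([596, 94, 0]) mirror([1, 0, 0]) rotate([0, atan2(240, 700), 0]) cube([40, 40, 740]);
translate([0, 1260, 0]) rotate([0, atan2(240, 700), 0]) cube([40, 40, 740]);
translate([596, 1260, 0]) mirror([1, 0, 0]) rotate([0, atan2(240, 700), 0]) cube([40, 40, 740]);


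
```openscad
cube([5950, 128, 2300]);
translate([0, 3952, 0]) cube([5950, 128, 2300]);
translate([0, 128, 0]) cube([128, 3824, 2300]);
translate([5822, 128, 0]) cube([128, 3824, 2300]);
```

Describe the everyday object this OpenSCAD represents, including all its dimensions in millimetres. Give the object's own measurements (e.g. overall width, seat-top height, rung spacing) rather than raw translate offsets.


The wall frame of a small rectangular building: four walls, each 2300 mm tall and 128 mm thick, enclosing a footprint 5950 mm (x) by 4080 mm (y) outside-to-outside, with no floor or roof. The front and back walls (the −y and +y sides) span the full width; the two side walls fit between them.


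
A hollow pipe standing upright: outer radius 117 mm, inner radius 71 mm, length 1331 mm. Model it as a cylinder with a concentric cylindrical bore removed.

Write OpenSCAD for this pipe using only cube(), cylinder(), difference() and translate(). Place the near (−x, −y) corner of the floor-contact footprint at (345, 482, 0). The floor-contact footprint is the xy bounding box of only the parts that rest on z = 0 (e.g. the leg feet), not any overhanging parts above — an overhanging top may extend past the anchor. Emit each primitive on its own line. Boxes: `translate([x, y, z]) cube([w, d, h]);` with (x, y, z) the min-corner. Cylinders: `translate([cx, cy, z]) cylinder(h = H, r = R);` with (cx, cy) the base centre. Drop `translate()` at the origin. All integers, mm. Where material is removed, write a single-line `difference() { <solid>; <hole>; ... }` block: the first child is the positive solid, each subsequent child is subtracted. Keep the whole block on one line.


difference() { translate([462, 599, 0]) cylinder(h = 1331, r = 117); translate([462, 599, 0]) cylinder(h = 1331, r = 71); }


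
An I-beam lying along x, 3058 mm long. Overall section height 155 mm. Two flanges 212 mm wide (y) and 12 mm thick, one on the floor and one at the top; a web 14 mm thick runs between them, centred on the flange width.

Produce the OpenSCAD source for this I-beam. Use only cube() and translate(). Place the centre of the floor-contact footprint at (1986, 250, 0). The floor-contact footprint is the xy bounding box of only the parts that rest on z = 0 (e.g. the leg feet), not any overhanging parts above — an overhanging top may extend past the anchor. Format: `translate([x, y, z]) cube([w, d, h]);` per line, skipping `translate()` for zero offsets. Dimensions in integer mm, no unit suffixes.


translate([457, 144, 0]) cube([3058, 212, 12]);
translate([457, 243, 12]) cube([3058, 14, 131]);
translate([457, 144, 143]) cube([3058, 212, 12]);
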